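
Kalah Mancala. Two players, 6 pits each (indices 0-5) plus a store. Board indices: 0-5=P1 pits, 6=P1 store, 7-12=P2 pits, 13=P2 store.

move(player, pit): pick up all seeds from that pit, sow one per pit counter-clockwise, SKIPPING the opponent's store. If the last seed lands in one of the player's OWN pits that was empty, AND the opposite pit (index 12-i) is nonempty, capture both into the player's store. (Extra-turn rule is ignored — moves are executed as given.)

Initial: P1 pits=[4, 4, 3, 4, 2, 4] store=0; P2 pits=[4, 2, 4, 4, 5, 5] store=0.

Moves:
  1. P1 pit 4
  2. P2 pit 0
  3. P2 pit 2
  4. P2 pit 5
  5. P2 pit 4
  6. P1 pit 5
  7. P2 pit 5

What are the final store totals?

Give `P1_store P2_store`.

Move 1: P1 pit4 -> P1=[4,4,3,4,0,5](1) P2=[4,2,4,4,5,5](0)
Move 2: P2 pit0 -> P1=[4,4,3,4,0,5](1) P2=[0,3,5,5,6,5](0)
Move 3: P2 pit2 -> P1=[5,4,3,4,0,5](1) P2=[0,3,0,6,7,6](1)
Move 4: P2 pit5 -> P1=[6,5,4,5,1,5](1) P2=[0,3,0,6,7,0](2)
Move 5: P2 pit4 -> P1=[7,6,5,6,2,5](1) P2=[0,3,0,6,0,1](3)
Move 6: P1 pit5 -> P1=[7,6,5,6,2,0](2) P2=[1,4,1,7,0,1](3)
Move 7: P2 pit5 -> P1=[7,6,5,6,2,0](2) P2=[1,4,1,7,0,0](4)

Answer: 2 4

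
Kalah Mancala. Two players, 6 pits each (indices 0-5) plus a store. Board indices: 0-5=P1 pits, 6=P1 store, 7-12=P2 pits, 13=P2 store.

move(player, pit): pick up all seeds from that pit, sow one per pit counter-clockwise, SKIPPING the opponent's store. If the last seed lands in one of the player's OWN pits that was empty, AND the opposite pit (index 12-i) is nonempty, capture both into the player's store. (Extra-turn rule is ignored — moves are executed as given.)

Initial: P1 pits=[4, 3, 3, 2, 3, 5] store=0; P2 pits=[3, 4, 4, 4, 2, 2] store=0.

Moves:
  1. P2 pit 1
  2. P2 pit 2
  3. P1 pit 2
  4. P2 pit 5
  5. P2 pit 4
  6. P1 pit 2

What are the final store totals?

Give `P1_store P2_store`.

Move 1: P2 pit1 -> P1=[4,3,3,2,3,5](0) P2=[3,0,5,5,3,3](0)
Move 2: P2 pit2 -> P1=[5,3,3,2,3,5](0) P2=[3,0,0,6,4,4](1)
Move 3: P1 pit2 -> P1=[5,3,0,3,4,6](0) P2=[3,0,0,6,4,4](1)
Move 4: P2 pit5 -> P1=[6,4,1,3,4,6](0) P2=[3,0,0,6,4,0](2)
Move 5: P2 pit4 -> P1=[7,5,1,3,4,6](0) P2=[3,0,0,6,0,1](3)
Move 6: P1 pit2 -> P1=[7,5,0,4,4,6](0) P2=[3,0,0,6,0,1](3)

Answer: 0 3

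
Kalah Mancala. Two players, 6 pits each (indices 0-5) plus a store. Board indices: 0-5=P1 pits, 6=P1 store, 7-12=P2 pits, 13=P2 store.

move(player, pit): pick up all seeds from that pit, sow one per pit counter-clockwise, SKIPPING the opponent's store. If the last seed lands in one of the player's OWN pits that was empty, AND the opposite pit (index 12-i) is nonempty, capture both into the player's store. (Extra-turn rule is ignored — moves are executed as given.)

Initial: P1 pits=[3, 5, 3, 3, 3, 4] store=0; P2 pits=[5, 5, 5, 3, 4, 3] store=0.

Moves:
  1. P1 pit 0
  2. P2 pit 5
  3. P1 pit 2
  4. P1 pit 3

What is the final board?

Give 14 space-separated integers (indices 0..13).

Answer: 1 7 0 0 5 6 2 6 6 5 3 4 0 1

Derivation:
Move 1: P1 pit0 -> P1=[0,6,4,4,3,4](0) P2=[5,5,5,3,4,3](0)
Move 2: P2 pit5 -> P1=[1,7,4,4,3,4](0) P2=[5,5,5,3,4,0](1)
Move 3: P1 pit2 -> P1=[1,7,0,5,4,5](1) P2=[5,5,5,3,4,0](1)
Move 4: P1 pit3 -> P1=[1,7,0,0,5,6](2) P2=[6,6,5,3,4,0](1)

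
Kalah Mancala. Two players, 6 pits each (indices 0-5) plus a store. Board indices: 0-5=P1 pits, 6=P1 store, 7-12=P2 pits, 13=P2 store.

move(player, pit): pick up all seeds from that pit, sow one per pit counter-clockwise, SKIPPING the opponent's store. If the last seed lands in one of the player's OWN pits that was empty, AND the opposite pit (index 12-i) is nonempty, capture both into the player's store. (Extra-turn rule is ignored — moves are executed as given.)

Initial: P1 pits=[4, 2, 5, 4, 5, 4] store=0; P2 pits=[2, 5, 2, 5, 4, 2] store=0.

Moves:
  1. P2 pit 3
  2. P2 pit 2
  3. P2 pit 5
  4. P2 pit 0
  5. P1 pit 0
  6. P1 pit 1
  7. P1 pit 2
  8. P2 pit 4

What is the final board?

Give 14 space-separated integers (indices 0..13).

Answer: 1 1 1 4 8 7 3 1 7 1 1 0 1 8

Derivation:
Move 1: P2 pit3 -> P1=[5,3,5,4,5,4](0) P2=[2,5,2,0,5,3](1)
Move 2: P2 pit2 -> P1=[5,3,5,4,5,4](0) P2=[2,5,0,1,6,3](1)
Move 3: P2 pit5 -> P1=[6,4,5,4,5,4](0) P2=[2,5,0,1,6,0](2)
Move 4: P2 pit0 -> P1=[6,4,5,0,5,4](0) P2=[0,6,0,1,6,0](7)
Move 5: P1 pit0 -> P1=[0,5,6,1,6,5](1) P2=[0,6,0,1,6,0](7)
Move 6: P1 pit1 -> P1=[0,0,7,2,7,6](2) P2=[0,6,0,1,6,0](7)
Move 7: P1 pit2 -> P1=[0,0,0,3,8,7](3) P2=[1,7,1,1,6,0](7)
Move 8: P2 pit4 -> P1=[1,1,1,4,8,7](3) P2=[1,7,1,1,0,1](8)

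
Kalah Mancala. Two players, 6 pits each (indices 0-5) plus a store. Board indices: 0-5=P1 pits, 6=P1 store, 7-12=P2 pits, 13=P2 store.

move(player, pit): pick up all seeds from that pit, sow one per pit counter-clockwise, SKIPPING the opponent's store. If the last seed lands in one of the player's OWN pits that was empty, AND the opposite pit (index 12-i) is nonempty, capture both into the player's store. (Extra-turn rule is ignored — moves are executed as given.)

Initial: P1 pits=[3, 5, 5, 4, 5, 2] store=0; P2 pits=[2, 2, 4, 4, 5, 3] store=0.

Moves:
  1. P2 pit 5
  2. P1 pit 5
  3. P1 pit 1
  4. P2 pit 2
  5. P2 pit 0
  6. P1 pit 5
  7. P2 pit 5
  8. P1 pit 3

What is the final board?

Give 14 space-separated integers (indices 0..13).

Answer: 4 0 6 0 7 1 4 1 4 1 6 7 0 3

Derivation:
Move 1: P2 pit5 -> P1=[4,6,5,4,5,2](0) P2=[2,2,4,4,5,0](1)
Move 2: P1 pit5 -> P1=[4,6,5,4,5,0](1) P2=[3,2,4,4,5,0](1)
Move 3: P1 pit1 -> P1=[4,0,6,5,6,1](2) P2=[4,2,4,4,5,0](1)
Move 4: P2 pit2 -> P1=[4,0,6,5,6,1](2) P2=[4,2,0,5,6,1](2)
Move 5: P2 pit0 -> P1=[4,0,6,5,6,1](2) P2=[0,3,1,6,7,1](2)
Move 6: P1 pit5 -> P1=[4,0,6,5,6,0](3) P2=[0,3,1,6,7,1](2)
Move 7: P2 pit5 -> P1=[4,0,6,5,6,0](3) P2=[0,3,1,6,7,0](3)
Move 8: P1 pit3 -> P1=[4,0,6,0,7,1](4) P2=[1,4,1,6,7,0](3)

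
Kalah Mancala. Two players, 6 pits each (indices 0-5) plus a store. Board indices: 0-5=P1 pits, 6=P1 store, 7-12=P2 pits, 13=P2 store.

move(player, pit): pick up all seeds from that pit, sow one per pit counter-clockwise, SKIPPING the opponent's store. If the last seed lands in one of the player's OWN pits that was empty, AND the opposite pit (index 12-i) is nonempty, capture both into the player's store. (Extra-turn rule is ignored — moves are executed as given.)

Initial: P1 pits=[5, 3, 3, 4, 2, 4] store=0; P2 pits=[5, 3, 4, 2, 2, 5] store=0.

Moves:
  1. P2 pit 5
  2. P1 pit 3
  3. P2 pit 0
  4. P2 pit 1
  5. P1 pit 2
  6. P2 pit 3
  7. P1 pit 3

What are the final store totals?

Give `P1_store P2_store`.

Move 1: P2 pit5 -> P1=[6,4,4,5,2,4](0) P2=[5,3,4,2,2,0](1)
Move 2: P1 pit3 -> P1=[6,4,4,0,3,5](1) P2=[6,4,4,2,2,0](1)
Move 3: P2 pit0 -> P1=[6,4,4,0,3,5](1) P2=[0,5,5,3,3,1](2)
Move 4: P2 pit1 -> P1=[6,4,4,0,3,5](1) P2=[0,0,6,4,4,2](3)
Move 5: P1 pit2 -> P1=[6,4,0,1,4,6](2) P2=[0,0,6,4,4,2](3)
Move 6: P2 pit3 -> P1=[7,4,0,1,4,6](2) P2=[0,0,6,0,5,3](4)
Move 7: P1 pit3 -> P1=[7,4,0,0,5,6](2) P2=[0,0,6,0,5,3](4)

Answer: 2 4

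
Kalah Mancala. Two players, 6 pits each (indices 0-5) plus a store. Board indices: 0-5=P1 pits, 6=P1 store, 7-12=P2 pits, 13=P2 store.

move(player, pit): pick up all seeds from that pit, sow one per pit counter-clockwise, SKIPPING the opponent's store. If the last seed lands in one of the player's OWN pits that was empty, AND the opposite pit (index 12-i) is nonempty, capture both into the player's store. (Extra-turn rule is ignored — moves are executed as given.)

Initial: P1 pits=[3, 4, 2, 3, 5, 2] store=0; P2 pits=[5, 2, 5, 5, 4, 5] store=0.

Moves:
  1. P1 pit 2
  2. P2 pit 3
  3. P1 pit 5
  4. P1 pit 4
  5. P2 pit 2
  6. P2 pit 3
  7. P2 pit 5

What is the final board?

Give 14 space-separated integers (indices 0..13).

Move 1: P1 pit2 -> P1=[3,4,0,4,6,2](0) P2=[5,2,5,5,4,5](0)
Move 2: P2 pit3 -> P1=[4,5,0,4,6,2](0) P2=[5,2,5,0,5,6](1)
Move 3: P1 pit5 -> P1=[4,5,0,4,6,0](1) P2=[6,2,5,0,5,6](1)
Move 4: P1 pit4 -> P1=[4,5,0,4,0,1](2) P2=[7,3,6,1,5,6](1)
Move 5: P2 pit2 -> P1=[5,6,0,4,0,1](2) P2=[7,3,0,2,6,7](2)
Move 6: P2 pit3 -> P1=[5,6,0,4,0,1](2) P2=[7,3,0,0,7,8](2)
Move 7: P2 pit5 -> P1=[6,7,1,5,1,2](2) P2=[8,3,0,0,7,0](3)

Answer: 6 7 1 5 1 2 2 8 3 0 0 7 0 3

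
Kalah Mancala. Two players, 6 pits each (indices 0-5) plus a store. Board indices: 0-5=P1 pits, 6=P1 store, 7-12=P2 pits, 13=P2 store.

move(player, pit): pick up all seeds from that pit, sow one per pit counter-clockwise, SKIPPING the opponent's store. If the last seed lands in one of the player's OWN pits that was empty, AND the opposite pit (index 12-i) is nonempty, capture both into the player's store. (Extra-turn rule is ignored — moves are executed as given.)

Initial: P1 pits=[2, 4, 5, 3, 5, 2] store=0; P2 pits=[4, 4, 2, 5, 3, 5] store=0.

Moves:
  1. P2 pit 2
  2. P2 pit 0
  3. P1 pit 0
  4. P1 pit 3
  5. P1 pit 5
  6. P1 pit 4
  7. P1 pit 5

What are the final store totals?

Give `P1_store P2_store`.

Answer: 4 0

Derivation:
Move 1: P2 pit2 -> P1=[2,4,5,3,5,2](0) P2=[4,4,0,6,4,5](0)
Move 2: P2 pit0 -> P1=[2,4,5,3,5,2](0) P2=[0,5,1,7,5,5](0)
Move 3: P1 pit0 -> P1=[0,5,6,3,5,2](0) P2=[0,5,1,7,5,5](0)
Move 4: P1 pit3 -> P1=[0,5,6,0,6,3](1) P2=[0,5,1,7,5,5](0)
Move 5: P1 pit5 -> P1=[0,5,6,0,6,0](2) P2=[1,6,1,7,5,5](0)
Move 6: P1 pit4 -> P1=[0,5,6,0,0,1](3) P2=[2,7,2,8,5,5](0)
Move 7: P1 pit5 -> P1=[0,5,6,0,0,0](4) P2=[2,7,2,8,5,5](0)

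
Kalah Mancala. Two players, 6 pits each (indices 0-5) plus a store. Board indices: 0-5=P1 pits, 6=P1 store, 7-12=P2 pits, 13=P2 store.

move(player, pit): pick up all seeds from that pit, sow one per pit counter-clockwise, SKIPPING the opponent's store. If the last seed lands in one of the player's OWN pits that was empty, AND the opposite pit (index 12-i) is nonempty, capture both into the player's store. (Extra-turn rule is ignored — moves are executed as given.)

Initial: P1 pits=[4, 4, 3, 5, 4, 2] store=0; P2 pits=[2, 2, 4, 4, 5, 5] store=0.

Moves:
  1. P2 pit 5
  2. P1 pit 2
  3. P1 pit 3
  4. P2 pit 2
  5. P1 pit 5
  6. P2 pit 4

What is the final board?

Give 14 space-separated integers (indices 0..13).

Answer: 7 6 1 1 6 0 3 4 4 1 6 0 2 3

Derivation:
Move 1: P2 pit5 -> P1=[5,5,4,6,4,2](0) P2=[2,2,4,4,5,0](1)
Move 2: P1 pit2 -> P1=[5,5,0,7,5,3](1) P2=[2,2,4,4,5,0](1)
Move 3: P1 pit3 -> P1=[5,5,0,0,6,4](2) P2=[3,3,5,5,5,0](1)
Move 4: P2 pit2 -> P1=[6,5,0,0,6,4](2) P2=[3,3,0,6,6,1](2)
Move 5: P1 pit5 -> P1=[6,5,0,0,6,0](3) P2=[4,4,1,6,6,1](2)
Move 6: P2 pit4 -> P1=[7,6,1,1,6,0](3) P2=[4,4,1,6,0,2](3)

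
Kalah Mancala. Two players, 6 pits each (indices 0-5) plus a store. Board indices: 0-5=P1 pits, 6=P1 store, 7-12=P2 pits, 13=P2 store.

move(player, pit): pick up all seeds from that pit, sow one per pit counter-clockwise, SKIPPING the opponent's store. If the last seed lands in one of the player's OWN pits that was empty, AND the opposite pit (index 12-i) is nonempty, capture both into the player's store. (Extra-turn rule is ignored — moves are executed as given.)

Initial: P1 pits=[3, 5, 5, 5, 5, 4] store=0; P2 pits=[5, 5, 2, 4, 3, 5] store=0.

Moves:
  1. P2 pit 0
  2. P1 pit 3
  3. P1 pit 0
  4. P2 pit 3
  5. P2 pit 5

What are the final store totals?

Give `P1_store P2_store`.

Move 1: P2 pit0 -> P1=[3,5,5,5,5,4](0) P2=[0,6,3,5,4,6](0)
Move 2: P1 pit3 -> P1=[3,5,5,0,6,5](1) P2=[1,7,3,5,4,6](0)
Move 3: P1 pit0 -> P1=[0,6,6,0,6,5](5) P2=[1,7,0,5,4,6](0)
Move 4: P2 pit3 -> P1=[1,7,6,0,6,5](5) P2=[1,7,0,0,5,7](1)
Move 5: P2 pit5 -> P1=[2,8,7,1,7,6](5) P2=[1,7,0,0,5,0](2)

Answer: 5 2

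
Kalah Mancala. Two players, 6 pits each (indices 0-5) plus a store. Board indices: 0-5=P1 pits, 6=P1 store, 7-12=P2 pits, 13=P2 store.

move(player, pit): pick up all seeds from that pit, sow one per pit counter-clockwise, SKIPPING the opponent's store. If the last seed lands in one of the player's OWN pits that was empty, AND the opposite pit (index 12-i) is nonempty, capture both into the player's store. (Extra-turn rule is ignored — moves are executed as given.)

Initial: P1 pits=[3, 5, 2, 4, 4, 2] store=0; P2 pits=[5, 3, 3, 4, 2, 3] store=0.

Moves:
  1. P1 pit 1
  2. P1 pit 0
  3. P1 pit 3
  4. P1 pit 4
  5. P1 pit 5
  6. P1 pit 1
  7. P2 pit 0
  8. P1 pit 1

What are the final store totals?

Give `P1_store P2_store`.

Answer: 4 1

Derivation:
Move 1: P1 pit1 -> P1=[3,0,3,5,5,3](1) P2=[5,3,3,4,2,3](0)
Move 2: P1 pit0 -> P1=[0,1,4,6,5,3](1) P2=[5,3,3,4,2,3](0)
Move 3: P1 pit3 -> P1=[0,1,4,0,6,4](2) P2=[6,4,4,4,2,3](0)
Move 4: P1 pit4 -> P1=[0,1,4,0,0,5](3) P2=[7,5,5,5,2,3](0)
Move 5: P1 pit5 -> P1=[0,1,4,0,0,0](4) P2=[8,6,6,6,2,3](0)
Move 6: P1 pit1 -> P1=[0,0,5,0,0,0](4) P2=[8,6,6,6,2,3](0)
Move 7: P2 pit0 -> P1=[1,1,5,0,0,0](4) P2=[0,7,7,7,3,4](1)
Move 8: P1 pit1 -> P1=[1,0,6,0,0,0](4) P2=[0,7,7,7,3,4](1)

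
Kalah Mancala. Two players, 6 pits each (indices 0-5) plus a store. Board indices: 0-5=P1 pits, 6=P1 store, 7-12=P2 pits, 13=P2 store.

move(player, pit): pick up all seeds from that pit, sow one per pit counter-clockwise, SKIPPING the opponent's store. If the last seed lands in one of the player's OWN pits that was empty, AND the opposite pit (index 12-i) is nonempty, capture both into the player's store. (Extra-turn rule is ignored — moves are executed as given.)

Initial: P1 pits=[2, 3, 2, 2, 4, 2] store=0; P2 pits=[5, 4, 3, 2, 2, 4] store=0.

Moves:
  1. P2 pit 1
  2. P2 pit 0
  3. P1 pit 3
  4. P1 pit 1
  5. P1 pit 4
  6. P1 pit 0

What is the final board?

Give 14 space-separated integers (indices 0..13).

Answer: 0 1 4 1 0 4 1 1 2 6 5 4 6 0

Derivation:
Move 1: P2 pit1 -> P1=[2,3,2,2,4,2](0) P2=[5,0,4,3,3,5](0)
Move 2: P2 pit0 -> P1=[2,3,2,2,4,2](0) P2=[0,1,5,4,4,6](0)
Move 3: P1 pit3 -> P1=[2,3,2,0,5,3](0) P2=[0,1,5,4,4,6](0)
Move 4: P1 pit1 -> P1=[2,0,3,1,6,3](0) P2=[0,1,5,4,4,6](0)
Move 5: P1 pit4 -> P1=[2,0,3,1,0,4](1) P2=[1,2,6,5,4,6](0)
Move 6: P1 pit0 -> P1=[0,1,4,1,0,4](1) P2=[1,2,6,5,4,6](0)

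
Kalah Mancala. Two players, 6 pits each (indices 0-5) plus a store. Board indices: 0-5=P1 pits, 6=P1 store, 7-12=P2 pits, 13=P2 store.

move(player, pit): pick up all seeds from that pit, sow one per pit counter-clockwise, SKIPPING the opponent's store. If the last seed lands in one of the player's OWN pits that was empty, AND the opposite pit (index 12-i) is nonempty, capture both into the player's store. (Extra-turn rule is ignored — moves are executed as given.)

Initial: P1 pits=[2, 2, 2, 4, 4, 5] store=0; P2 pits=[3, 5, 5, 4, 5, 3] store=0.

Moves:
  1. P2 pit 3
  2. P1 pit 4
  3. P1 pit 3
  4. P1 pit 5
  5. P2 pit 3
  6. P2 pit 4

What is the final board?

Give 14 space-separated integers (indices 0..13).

Answer: 4 3 3 1 2 1 3 6 7 6 0 0 6 2

Derivation:
Move 1: P2 pit3 -> P1=[3,2,2,4,4,5](0) P2=[3,5,5,0,6,4](1)
Move 2: P1 pit4 -> P1=[3,2,2,4,0,6](1) P2=[4,6,5,0,6,4](1)
Move 3: P1 pit3 -> P1=[3,2,2,0,1,7](2) P2=[5,6,5,0,6,4](1)
Move 4: P1 pit5 -> P1=[3,2,2,0,1,0](3) P2=[6,7,6,1,7,5](1)
Move 5: P2 pit3 -> P1=[3,2,2,0,1,0](3) P2=[6,7,6,0,8,5](1)
Move 6: P2 pit4 -> P1=[4,3,3,1,2,1](3) P2=[6,7,6,0,0,6](2)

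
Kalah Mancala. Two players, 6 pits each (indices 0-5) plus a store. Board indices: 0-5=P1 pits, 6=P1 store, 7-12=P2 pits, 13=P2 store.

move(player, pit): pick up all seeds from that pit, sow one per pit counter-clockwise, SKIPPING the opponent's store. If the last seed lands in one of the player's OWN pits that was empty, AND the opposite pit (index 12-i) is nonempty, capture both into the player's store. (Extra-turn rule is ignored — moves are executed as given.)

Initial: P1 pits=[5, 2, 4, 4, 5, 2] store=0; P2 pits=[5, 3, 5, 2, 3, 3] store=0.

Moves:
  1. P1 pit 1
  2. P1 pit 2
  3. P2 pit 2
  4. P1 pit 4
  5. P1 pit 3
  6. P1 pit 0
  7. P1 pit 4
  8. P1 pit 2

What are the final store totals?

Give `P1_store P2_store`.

Move 1: P1 pit1 -> P1=[5,0,5,5,5,2](0) P2=[5,3,5,2,3,3](0)
Move 2: P1 pit2 -> P1=[5,0,0,6,6,3](1) P2=[6,3,5,2,3,3](0)
Move 3: P2 pit2 -> P1=[6,0,0,6,6,3](1) P2=[6,3,0,3,4,4](1)
Move 4: P1 pit4 -> P1=[6,0,0,6,0,4](2) P2=[7,4,1,4,4,4](1)
Move 5: P1 pit3 -> P1=[6,0,0,0,1,5](3) P2=[8,5,2,4,4,4](1)
Move 6: P1 pit0 -> P1=[0,1,1,1,2,6](4) P2=[8,5,2,4,4,4](1)
Move 7: P1 pit4 -> P1=[0,1,1,1,0,7](5) P2=[8,5,2,4,4,4](1)
Move 8: P1 pit2 -> P1=[0,1,0,2,0,7](5) P2=[8,5,2,4,4,4](1)

Answer: 5 1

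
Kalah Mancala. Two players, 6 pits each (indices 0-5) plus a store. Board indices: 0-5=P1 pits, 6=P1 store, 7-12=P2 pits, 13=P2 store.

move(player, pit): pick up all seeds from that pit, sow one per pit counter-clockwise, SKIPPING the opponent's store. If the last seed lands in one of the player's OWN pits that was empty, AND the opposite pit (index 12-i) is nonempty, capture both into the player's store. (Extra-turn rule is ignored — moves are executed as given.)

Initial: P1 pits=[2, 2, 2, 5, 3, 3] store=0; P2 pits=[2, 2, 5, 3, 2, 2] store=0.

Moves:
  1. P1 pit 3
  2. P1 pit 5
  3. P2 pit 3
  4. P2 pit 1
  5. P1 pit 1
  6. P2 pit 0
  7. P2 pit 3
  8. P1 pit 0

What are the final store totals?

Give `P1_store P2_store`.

Move 1: P1 pit3 -> P1=[2,2,2,0,4,4](1) P2=[3,3,5,3,2,2](0)
Move 2: P1 pit5 -> P1=[2,2,2,0,4,0](2) P2=[4,4,6,3,2,2](0)
Move 3: P2 pit3 -> P1=[2,2,2,0,4,0](2) P2=[4,4,6,0,3,3](1)
Move 4: P2 pit1 -> P1=[2,2,2,0,4,0](2) P2=[4,0,7,1,4,4](1)
Move 5: P1 pit1 -> P1=[2,0,3,0,4,0](10) P2=[4,0,0,1,4,4](1)
Move 6: P2 pit0 -> P1=[2,0,3,0,4,0](10) P2=[0,1,1,2,5,4](1)
Move 7: P2 pit3 -> P1=[2,0,3,0,4,0](10) P2=[0,1,1,0,6,5](1)
Move 8: P1 pit0 -> P1=[0,1,4,0,4,0](10) P2=[0,1,1,0,6,5](1)

Answer: 10 1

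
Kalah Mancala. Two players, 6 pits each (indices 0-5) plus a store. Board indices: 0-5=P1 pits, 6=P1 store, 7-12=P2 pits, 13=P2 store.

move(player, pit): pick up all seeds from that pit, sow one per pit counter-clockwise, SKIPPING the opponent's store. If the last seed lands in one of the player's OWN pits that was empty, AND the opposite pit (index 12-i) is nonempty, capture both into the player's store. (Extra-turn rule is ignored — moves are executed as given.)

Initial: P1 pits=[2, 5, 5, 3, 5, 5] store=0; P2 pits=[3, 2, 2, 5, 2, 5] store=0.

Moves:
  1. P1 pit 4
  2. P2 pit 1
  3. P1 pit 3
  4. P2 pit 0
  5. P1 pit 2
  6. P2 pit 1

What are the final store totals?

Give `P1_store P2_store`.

Answer: 3 0

Derivation:
Move 1: P1 pit4 -> P1=[2,5,5,3,0,6](1) P2=[4,3,3,5,2,5](0)
Move 2: P2 pit1 -> P1=[2,5,5,3,0,6](1) P2=[4,0,4,6,3,5](0)
Move 3: P1 pit3 -> P1=[2,5,5,0,1,7](2) P2=[4,0,4,6,3,5](0)
Move 4: P2 pit0 -> P1=[2,5,5,0,1,7](2) P2=[0,1,5,7,4,5](0)
Move 5: P1 pit2 -> P1=[2,5,0,1,2,8](3) P2=[1,1,5,7,4,5](0)
Move 6: P2 pit1 -> P1=[2,5,0,1,2,8](3) P2=[1,0,6,7,4,5](0)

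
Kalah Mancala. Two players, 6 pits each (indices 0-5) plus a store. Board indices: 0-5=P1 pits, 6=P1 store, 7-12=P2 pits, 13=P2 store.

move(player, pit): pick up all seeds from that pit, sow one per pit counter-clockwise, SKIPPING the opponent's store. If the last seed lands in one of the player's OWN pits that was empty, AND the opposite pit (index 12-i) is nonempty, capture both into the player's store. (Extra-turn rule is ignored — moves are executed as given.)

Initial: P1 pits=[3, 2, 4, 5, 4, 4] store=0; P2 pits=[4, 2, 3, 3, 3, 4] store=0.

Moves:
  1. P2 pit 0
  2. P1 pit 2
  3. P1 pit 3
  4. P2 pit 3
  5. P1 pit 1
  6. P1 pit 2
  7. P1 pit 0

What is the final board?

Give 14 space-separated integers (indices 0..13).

Answer: 0 1 1 2 7 6 8 1 4 0 0 5 5 1

Derivation:
Move 1: P2 pit0 -> P1=[3,2,4,5,4,4](0) P2=[0,3,4,4,4,4](0)
Move 2: P1 pit2 -> P1=[3,2,0,6,5,5](1) P2=[0,3,4,4,4,4](0)
Move 3: P1 pit3 -> P1=[3,2,0,0,6,6](2) P2=[1,4,5,4,4,4](0)
Move 4: P2 pit3 -> P1=[4,2,0,0,6,6](2) P2=[1,4,5,0,5,5](1)
Move 5: P1 pit1 -> P1=[4,0,1,0,6,6](8) P2=[1,4,0,0,5,5](1)
Move 6: P1 pit2 -> P1=[4,0,0,1,6,6](8) P2=[1,4,0,0,5,5](1)
Move 7: P1 pit0 -> P1=[0,1,1,2,7,6](8) P2=[1,4,0,0,5,5](1)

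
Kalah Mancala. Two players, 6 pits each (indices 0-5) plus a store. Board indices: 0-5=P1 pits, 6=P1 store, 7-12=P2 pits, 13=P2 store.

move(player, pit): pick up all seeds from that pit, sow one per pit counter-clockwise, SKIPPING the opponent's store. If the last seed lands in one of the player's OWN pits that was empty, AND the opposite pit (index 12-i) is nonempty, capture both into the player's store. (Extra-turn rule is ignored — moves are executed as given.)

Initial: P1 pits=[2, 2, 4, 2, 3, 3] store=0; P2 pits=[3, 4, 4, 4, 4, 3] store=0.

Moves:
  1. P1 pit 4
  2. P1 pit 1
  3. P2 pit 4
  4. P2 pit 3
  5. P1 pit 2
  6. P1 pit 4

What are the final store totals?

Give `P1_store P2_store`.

Answer: 2 2

Derivation:
Move 1: P1 pit4 -> P1=[2,2,4,2,0,4](1) P2=[4,4,4,4,4,3](0)
Move 2: P1 pit1 -> P1=[2,0,5,3,0,4](1) P2=[4,4,4,4,4,3](0)
Move 3: P2 pit4 -> P1=[3,1,5,3,0,4](1) P2=[4,4,4,4,0,4](1)
Move 4: P2 pit3 -> P1=[4,1,5,3,0,4](1) P2=[4,4,4,0,1,5](2)
Move 5: P1 pit2 -> P1=[4,1,0,4,1,5](2) P2=[5,4,4,0,1,5](2)
Move 6: P1 pit4 -> P1=[4,1,0,4,0,6](2) P2=[5,4,4,0,1,5](2)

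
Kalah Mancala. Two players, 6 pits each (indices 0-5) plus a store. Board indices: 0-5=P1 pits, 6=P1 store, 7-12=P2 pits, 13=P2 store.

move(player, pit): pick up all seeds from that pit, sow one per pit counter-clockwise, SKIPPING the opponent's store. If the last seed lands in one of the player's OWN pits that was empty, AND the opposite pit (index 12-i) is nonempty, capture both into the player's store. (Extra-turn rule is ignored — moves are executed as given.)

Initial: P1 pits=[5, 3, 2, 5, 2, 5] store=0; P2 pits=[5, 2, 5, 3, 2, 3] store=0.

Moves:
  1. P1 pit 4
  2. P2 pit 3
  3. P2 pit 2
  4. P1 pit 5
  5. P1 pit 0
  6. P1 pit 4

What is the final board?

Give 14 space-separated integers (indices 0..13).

Move 1: P1 pit4 -> P1=[5,3,2,5,0,6](1) P2=[5,2,5,3,2,3](0)
Move 2: P2 pit3 -> P1=[5,3,2,5,0,6](1) P2=[5,2,5,0,3,4](1)
Move 3: P2 pit2 -> P1=[6,3,2,5,0,6](1) P2=[5,2,0,1,4,5](2)
Move 4: P1 pit5 -> P1=[6,3,2,5,0,0](2) P2=[6,3,1,2,5,5](2)
Move 5: P1 pit0 -> P1=[0,4,3,6,1,1](3) P2=[6,3,1,2,5,5](2)
Move 6: P1 pit4 -> P1=[0,4,3,6,0,2](3) P2=[6,3,1,2,5,5](2)

Answer: 0 4 3 6 0 2 3 6 3 1 2 5 5 2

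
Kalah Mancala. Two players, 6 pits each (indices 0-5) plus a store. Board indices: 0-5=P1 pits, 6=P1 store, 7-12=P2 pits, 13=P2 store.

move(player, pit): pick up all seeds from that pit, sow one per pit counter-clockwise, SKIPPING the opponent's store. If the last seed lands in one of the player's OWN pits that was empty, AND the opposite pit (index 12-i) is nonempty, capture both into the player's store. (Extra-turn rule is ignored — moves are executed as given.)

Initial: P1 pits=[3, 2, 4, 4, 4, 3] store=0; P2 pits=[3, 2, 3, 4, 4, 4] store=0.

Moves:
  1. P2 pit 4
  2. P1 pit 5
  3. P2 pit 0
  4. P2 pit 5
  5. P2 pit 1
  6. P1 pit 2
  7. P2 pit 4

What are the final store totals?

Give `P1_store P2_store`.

Answer: 2 12

Derivation:
Move 1: P2 pit4 -> P1=[4,3,4,4,4,3](0) P2=[3,2,3,4,0,5](1)
Move 2: P1 pit5 -> P1=[4,3,4,4,4,0](1) P2=[4,3,3,4,0,5](1)
Move 3: P2 pit0 -> P1=[4,0,4,4,4,0](1) P2=[0,4,4,5,0,5](5)
Move 4: P2 pit5 -> P1=[5,1,5,5,4,0](1) P2=[0,4,4,5,0,0](6)
Move 5: P2 pit1 -> P1=[0,1,5,5,4,0](1) P2=[0,0,5,6,1,0](12)
Move 6: P1 pit2 -> P1=[0,1,0,6,5,1](2) P2=[1,0,5,6,1,0](12)
Move 7: P2 pit4 -> P1=[0,1,0,6,5,1](2) P2=[1,0,5,6,0,1](12)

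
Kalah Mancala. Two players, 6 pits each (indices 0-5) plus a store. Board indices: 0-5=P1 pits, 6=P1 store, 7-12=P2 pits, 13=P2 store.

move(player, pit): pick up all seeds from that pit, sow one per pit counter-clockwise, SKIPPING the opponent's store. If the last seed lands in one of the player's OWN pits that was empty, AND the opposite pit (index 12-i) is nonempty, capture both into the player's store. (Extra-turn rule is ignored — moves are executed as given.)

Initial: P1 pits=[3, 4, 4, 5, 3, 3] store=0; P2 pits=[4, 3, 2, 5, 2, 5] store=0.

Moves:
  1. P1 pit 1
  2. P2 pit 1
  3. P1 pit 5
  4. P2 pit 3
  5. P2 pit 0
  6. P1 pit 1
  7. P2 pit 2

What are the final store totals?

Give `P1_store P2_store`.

Move 1: P1 pit1 -> P1=[3,0,5,6,4,4](0) P2=[4,3,2,5,2,5](0)
Move 2: P2 pit1 -> P1=[3,0,5,6,4,4](0) P2=[4,0,3,6,3,5](0)
Move 3: P1 pit5 -> P1=[3,0,5,6,4,0](1) P2=[5,1,4,6,3,5](0)
Move 4: P2 pit3 -> P1=[4,1,6,6,4,0](1) P2=[5,1,4,0,4,6](1)
Move 5: P2 pit0 -> P1=[4,1,6,6,4,0](1) P2=[0,2,5,1,5,7](1)
Move 6: P1 pit1 -> P1=[4,0,7,6,4,0](1) P2=[0,2,5,1,5,7](1)
Move 7: P2 pit2 -> P1=[5,0,7,6,4,0](1) P2=[0,2,0,2,6,8](2)

Answer: 1 2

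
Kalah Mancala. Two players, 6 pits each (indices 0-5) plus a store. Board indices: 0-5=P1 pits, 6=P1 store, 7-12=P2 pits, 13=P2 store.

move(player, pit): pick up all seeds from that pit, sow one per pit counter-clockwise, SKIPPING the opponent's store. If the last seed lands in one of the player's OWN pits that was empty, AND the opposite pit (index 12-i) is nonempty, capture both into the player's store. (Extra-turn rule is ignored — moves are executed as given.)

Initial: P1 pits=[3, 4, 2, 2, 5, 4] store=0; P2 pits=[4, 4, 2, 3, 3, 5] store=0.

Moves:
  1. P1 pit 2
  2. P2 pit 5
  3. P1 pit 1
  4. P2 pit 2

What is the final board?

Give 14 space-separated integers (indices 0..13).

Move 1: P1 pit2 -> P1=[3,4,0,3,6,4](0) P2=[4,4,2,3,3,5](0)
Move 2: P2 pit5 -> P1=[4,5,1,4,6,4](0) P2=[4,4,2,3,3,0](1)
Move 3: P1 pit1 -> P1=[4,0,2,5,7,5](1) P2=[4,4,2,3,3,0](1)
Move 4: P2 pit2 -> P1=[4,0,2,5,7,5](1) P2=[4,4,0,4,4,0](1)

Answer: 4 0 2 5 7 5 1 4 4 0 4 4 0 1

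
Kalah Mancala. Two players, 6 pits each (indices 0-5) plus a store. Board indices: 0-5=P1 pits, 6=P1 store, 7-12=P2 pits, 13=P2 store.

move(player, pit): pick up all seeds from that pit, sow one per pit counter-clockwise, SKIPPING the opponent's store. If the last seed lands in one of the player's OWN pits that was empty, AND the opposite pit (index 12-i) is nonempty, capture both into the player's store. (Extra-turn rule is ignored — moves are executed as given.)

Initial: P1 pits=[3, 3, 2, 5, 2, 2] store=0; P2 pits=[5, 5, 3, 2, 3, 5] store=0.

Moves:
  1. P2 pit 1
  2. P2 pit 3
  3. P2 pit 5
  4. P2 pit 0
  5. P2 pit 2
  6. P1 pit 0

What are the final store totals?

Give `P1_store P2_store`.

Move 1: P2 pit1 -> P1=[3,3,2,5,2,2](0) P2=[5,0,4,3,4,6](1)
Move 2: P2 pit3 -> P1=[3,3,2,5,2,2](0) P2=[5,0,4,0,5,7](2)
Move 3: P2 pit5 -> P1=[4,4,3,6,3,3](0) P2=[5,0,4,0,5,0](3)
Move 4: P2 pit0 -> P1=[0,4,3,6,3,3](0) P2=[0,1,5,1,6,0](8)
Move 5: P2 pit2 -> P1=[1,4,3,6,3,3](0) P2=[0,1,0,2,7,1](9)
Move 6: P1 pit0 -> P1=[0,5,3,6,3,3](0) P2=[0,1,0,2,7,1](9)

Answer: 0 9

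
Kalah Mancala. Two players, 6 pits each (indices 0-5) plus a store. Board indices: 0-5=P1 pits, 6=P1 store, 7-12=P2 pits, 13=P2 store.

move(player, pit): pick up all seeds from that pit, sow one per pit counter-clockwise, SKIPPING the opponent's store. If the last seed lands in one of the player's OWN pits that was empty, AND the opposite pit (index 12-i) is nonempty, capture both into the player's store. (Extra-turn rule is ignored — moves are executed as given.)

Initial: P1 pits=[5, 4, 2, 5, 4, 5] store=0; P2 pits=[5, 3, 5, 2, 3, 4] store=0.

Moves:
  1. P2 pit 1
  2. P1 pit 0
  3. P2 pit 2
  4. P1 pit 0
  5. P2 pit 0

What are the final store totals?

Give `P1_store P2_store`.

Answer: 0 1

Derivation:
Move 1: P2 pit1 -> P1=[5,4,2,5,4,5](0) P2=[5,0,6,3,4,4](0)
Move 2: P1 pit0 -> P1=[0,5,3,6,5,6](0) P2=[5,0,6,3,4,4](0)
Move 3: P2 pit2 -> P1=[1,6,3,6,5,6](0) P2=[5,0,0,4,5,5](1)
Move 4: P1 pit0 -> P1=[0,7,3,6,5,6](0) P2=[5,0,0,4,5,5](1)
Move 5: P2 pit0 -> P1=[0,7,3,6,5,6](0) P2=[0,1,1,5,6,6](1)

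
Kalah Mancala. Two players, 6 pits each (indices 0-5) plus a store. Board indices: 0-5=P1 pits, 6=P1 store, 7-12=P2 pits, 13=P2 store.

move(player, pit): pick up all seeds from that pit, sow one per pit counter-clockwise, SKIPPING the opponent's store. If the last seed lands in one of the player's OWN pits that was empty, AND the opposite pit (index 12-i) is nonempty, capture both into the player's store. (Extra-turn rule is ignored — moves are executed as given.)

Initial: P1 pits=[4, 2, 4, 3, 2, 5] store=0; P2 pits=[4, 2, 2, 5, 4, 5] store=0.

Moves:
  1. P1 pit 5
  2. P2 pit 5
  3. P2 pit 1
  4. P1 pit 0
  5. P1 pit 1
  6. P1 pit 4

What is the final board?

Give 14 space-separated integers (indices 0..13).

Move 1: P1 pit5 -> P1=[4,2,4,3,2,0](1) P2=[5,3,3,6,4,5](0)
Move 2: P2 pit5 -> P1=[5,3,5,4,2,0](1) P2=[5,3,3,6,4,0](1)
Move 3: P2 pit1 -> P1=[5,3,5,4,2,0](1) P2=[5,0,4,7,5,0](1)
Move 4: P1 pit0 -> P1=[0,4,6,5,3,0](7) P2=[0,0,4,7,5,0](1)
Move 5: P1 pit1 -> P1=[0,0,7,6,4,1](7) P2=[0,0,4,7,5,0](1)
Move 6: P1 pit4 -> P1=[0,0,7,6,0,2](8) P2=[1,1,4,7,5,0](1)

Answer: 0 0 7 6 0 2 8 1 1 4 7 5 0 1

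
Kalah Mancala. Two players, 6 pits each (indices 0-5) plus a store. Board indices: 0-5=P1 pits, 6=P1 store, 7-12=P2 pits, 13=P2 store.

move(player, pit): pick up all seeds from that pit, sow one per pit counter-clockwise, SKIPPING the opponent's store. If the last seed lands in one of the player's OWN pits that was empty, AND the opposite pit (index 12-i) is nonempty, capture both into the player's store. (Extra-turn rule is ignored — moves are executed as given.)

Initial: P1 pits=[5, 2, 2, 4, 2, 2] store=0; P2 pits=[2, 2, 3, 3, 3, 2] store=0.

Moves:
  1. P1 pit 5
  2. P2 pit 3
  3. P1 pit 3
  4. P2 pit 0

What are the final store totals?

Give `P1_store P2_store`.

Move 1: P1 pit5 -> P1=[5,2,2,4,2,0](1) P2=[3,2,3,3,3,2](0)
Move 2: P2 pit3 -> P1=[5,2,2,4,2,0](1) P2=[3,2,3,0,4,3](1)
Move 3: P1 pit3 -> P1=[5,2,2,0,3,1](2) P2=[4,2,3,0,4,3](1)
Move 4: P2 pit0 -> P1=[5,2,2,0,3,1](2) P2=[0,3,4,1,5,3](1)

Answer: 2 1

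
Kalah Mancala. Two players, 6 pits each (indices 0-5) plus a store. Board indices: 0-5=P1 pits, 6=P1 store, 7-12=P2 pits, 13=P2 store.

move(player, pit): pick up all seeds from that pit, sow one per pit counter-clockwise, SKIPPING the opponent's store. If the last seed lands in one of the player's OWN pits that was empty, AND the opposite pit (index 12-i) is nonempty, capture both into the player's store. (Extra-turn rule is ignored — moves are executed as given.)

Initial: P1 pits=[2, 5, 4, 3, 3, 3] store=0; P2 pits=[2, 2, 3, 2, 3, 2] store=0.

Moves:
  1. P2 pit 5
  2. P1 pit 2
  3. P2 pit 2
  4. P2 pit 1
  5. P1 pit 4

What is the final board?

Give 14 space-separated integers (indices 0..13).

Answer: 0 5 0 4 0 5 2 3 1 1 4 4 0 5

Derivation:
Move 1: P2 pit5 -> P1=[3,5,4,3,3,3](0) P2=[2,2,3,2,3,0](1)
Move 2: P1 pit2 -> P1=[3,5,0,4,4,4](1) P2=[2,2,3,2,3,0](1)
Move 3: P2 pit2 -> P1=[0,5,0,4,4,4](1) P2=[2,2,0,3,4,0](5)
Move 4: P2 pit1 -> P1=[0,5,0,4,4,4](1) P2=[2,0,1,4,4,0](5)
Move 5: P1 pit4 -> P1=[0,5,0,4,0,5](2) P2=[3,1,1,4,4,0](5)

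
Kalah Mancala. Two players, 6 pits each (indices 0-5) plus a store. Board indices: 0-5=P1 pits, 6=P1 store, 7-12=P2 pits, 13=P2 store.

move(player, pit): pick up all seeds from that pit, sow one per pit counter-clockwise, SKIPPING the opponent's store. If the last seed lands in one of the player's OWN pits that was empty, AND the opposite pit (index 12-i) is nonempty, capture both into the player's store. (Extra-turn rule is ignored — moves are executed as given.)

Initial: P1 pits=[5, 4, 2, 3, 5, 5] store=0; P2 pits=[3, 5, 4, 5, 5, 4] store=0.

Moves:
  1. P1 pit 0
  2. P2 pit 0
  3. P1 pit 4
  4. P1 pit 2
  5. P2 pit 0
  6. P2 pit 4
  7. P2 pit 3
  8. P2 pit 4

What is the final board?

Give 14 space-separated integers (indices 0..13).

Answer: 2 7 2 6 1 8 1 0 8 6 0 0 7 2

Derivation:
Move 1: P1 pit0 -> P1=[0,5,3,4,6,6](0) P2=[3,5,4,5,5,4](0)
Move 2: P2 pit0 -> P1=[0,5,3,4,6,6](0) P2=[0,6,5,6,5,4](0)
Move 3: P1 pit4 -> P1=[0,5,3,4,0,7](1) P2=[1,7,6,7,5,4](0)
Move 4: P1 pit2 -> P1=[0,5,0,5,1,8](1) P2=[1,7,6,7,5,4](0)
Move 5: P2 pit0 -> P1=[0,5,0,5,1,8](1) P2=[0,8,6,7,5,4](0)
Move 6: P2 pit4 -> P1=[1,6,1,5,1,8](1) P2=[0,8,6,7,0,5](1)
Move 7: P2 pit3 -> P1=[2,7,2,6,1,8](1) P2=[0,8,6,0,1,6](2)
Move 8: P2 pit4 -> P1=[2,7,2,6,1,8](1) P2=[0,8,6,0,0,7](2)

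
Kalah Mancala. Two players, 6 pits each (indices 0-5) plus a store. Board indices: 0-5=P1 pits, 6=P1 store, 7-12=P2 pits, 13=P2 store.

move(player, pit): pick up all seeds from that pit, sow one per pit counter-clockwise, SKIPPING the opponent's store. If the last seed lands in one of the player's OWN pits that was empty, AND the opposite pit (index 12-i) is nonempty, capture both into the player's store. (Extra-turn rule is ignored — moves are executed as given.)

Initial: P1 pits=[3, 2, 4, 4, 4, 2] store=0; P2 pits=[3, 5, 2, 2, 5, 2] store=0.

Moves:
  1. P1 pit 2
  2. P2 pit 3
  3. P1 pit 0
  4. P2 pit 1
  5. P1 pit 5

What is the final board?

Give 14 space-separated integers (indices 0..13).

Answer: 0 3 1 6 5 0 2 4 1 3 1 7 4 1

Derivation:
Move 1: P1 pit2 -> P1=[3,2,0,5,5,3](1) P2=[3,5,2,2,5,2](0)
Move 2: P2 pit3 -> P1=[3,2,0,5,5,3](1) P2=[3,5,2,0,6,3](0)
Move 3: P1 pit0 -> P1=[0,3,1,6,5,3](1) P2=[3,5,2,0,6,3](0)
Move 4: P2 pit1 -> P1=[0,3,1,6,5,3](1) P2=[3,0,3,1,7,4](1)
Move 5: P1 pit5 -> P1=[0,3,1,6,5,0](2) P2=[4,1,3,1,7,4](1)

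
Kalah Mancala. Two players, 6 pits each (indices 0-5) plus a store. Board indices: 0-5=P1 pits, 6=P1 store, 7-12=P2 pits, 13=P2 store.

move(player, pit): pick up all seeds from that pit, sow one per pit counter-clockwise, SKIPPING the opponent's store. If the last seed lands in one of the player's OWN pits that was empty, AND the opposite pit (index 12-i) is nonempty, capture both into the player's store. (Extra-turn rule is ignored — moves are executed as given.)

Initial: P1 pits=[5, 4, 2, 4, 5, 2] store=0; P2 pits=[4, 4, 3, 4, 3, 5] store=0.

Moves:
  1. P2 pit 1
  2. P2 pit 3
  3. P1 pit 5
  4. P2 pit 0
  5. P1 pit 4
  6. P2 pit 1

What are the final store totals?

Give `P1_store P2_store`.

Move 1: P2 pit1 -> P1=[5,4,2,4,5,2](0) P2=[4,0,4,5,4,6](0)
Move 2: P2 pit3 -> P1=[6,5,2,4,5,2](0) P2=[4,0,4,0,5,7](1)
Move 3: P1 pit5 -> P1=[6,5,2,4,5,0](1) P2=[5,0,4,0,5,7](1)
Move 4: P2 pit0 -> P1=[6,5,2,4,5,0](1) P2=[0,1,5,1,6,8](1)
Move 5: P1 pit4 -> P1=[6,5,2,4,0,1](2) P2=[1,2,6,1,6,8](1)
Move 6: P2 pit1 -> P1=[6,5,2,4,0,1](2) P2=[1,0,7,2,6,8](1)

Answer: 2 1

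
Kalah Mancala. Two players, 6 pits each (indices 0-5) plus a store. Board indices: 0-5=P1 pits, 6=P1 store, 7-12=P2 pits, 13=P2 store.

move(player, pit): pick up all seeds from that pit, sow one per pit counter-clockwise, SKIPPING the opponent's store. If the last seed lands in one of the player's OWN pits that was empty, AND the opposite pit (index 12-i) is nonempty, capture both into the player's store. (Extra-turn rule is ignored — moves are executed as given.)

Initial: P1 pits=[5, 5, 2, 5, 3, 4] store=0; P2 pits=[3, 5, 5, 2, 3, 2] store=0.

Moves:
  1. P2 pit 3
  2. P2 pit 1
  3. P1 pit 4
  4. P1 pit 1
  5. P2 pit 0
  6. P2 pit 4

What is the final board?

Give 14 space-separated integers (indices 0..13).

Move 1: P2 pit3 -> P1=[5,5,2,5,3,4](0) P2=[3,5,5,0,4,3](0)
Move 2: P2 pit1 -> P1=[5,5,2,5,3,4](0) P2=[3,0,6,1,5,4](1)
Move 3: P1 pit4 -> P1=[5,5,2,5,0,5](1) P2=[4,0,6,1,5,4](1)
Move 4: P1 pit1 -> P1=[5,0,3,6,1,6](2) P2=[4,0,6,1,5,4](1)
Move 5: P2 pit0 -> P1=[5,0,3,6,1,6](2) P2=[0,1,7,2,6,4](1)
Move 6: P2 pit4 -> P1=[6,1,4,7,1,6](2) P2=[0,1,7,2,0,5](2)

Answer: 6 1 4 7 1 6 2 0 1 7 2 0 5 2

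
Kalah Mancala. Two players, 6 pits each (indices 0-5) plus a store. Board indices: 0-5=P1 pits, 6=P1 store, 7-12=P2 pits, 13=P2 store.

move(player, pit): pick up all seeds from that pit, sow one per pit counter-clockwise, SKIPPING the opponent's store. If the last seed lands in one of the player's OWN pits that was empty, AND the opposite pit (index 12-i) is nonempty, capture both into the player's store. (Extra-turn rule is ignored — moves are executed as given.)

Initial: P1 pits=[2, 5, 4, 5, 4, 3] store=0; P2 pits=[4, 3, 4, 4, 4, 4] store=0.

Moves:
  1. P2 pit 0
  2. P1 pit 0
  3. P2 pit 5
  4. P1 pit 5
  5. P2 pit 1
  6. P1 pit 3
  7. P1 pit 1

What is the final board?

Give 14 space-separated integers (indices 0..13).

Answer: 1 0 7 1 6 2 3 3 2 6 6 6 1 2

Derivation:
Move 1: P2 pit0 -> P1=[2,5,4,5,4,3](0) P2=[0,4,5,5,5,4](0)
Move 2: P1 pit0 -> P1=[0,6,5,5,4,3](0) P2=[0,4,5,5,5,4](0)
Move 3: P2 pit5 -> P1=[1,7,6,5,4,3](0) P2=[0,4,5,5,5,0](1)
Move 4: P1 pit5 -> P1=[1,7,6,5,4,0](1) P2=[1,5,5,5,5,0](1)
Move 5: P2 pit1 -> P1=[1,7,6,5,4,0](1) P2=[1,0,6,6,6,1](2)
Move 6: P1 pit3 -> P1=[1,7,6,0,5,1](2) P2=[2,1,6,6,6,1](2)
Move 7: P1 pit1 -> P1=[1,0,7,1,6,2](3) P2=[3,2,6,6,6,1](2)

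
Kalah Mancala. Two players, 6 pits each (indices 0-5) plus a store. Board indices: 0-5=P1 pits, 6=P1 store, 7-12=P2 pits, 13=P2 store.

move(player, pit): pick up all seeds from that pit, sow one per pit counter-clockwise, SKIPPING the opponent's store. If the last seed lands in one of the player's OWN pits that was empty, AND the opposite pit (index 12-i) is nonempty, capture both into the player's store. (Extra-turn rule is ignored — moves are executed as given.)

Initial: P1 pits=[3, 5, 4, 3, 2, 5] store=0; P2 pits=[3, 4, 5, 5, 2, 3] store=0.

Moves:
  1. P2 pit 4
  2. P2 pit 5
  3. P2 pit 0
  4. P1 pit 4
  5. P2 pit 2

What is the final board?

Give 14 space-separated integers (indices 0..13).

Move 1: P2 pit4 -> P1=[3,5,4,3,2,5](0) P2=[3,4,5,5,0,4](1)
Move 2: P2 pit5 -> P1=[4,6,5,3,2,5](0) P2=[3,4,5,5,0,0](2)
Move 3: P2 pit0 -> P1=[4,6,5,3,2,5](0) P2=[0,5,6,6,0,0](2)
Move 4: P1 pit4 -> P1=[4,6,5,3,0,6](1) P2=[0,5,6,6,0,0](2)
Move 5: P2 pit2 -> P1=[5,7,5,3,0,6](1) P2=[0,5,0,7,1,1](3)

Answer: 5 7 5 3 0 6 1 0 5 0 7 1 1 3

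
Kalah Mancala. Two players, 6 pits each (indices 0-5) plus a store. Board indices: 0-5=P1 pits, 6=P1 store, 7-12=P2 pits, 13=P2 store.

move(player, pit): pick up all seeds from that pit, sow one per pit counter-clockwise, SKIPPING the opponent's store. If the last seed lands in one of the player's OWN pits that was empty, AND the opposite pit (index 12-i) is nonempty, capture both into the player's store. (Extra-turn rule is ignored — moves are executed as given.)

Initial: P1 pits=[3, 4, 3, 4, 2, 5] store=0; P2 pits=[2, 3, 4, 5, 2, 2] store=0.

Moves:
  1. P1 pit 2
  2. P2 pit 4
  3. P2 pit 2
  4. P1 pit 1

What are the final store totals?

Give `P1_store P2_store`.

Answer: 0 2

Derivation:
Move 1: P1 pit2 -> P1=[3,4,0,5,3,6](0) P2=[2,3,4,5,2,2](0)
Move 2: P2 pit4 -> P1=[3,4,0,5,3,6](0) P2=[2,3,4,5,0,3](1)
Move 3: P2 pit2 -> P1=[3,4,0,5,3,6](0) P2=[2,3,0,6,1,4](2)
Move 4: P1 pit1 -> P1=[3,0,1,6,4,7](0) P2=[2,3,0,6,1,4](2)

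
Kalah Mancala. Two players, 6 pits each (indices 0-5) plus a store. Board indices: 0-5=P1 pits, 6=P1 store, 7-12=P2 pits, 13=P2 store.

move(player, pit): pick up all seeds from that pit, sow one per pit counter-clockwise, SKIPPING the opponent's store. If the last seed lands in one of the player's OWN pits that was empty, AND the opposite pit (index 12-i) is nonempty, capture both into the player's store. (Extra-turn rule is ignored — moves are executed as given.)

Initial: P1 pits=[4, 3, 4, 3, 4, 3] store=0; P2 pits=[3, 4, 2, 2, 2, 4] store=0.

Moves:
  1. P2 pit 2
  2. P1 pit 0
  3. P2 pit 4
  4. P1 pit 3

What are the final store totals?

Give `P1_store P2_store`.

Answer: 1 1

Derivation:
Move 1: P2 pit2 -> P1=[4,3,4,3,4,3](0) P2=[3,4,0,3,3,4](0)
Move 2: P1 pit0 -> P1=[0,4,5,4,5,3](0) P2=[3,4,0,3,3,4](0)
Move 3: P2 pit4 -> P1=[1,4,5,4,5,3](0) P2=[3,4,0,3,0,5](1)
Move 4: P1 pit3 -> P1=[1,4,5,0,6,4](1) P2=[4,4,0,3,0,5](1)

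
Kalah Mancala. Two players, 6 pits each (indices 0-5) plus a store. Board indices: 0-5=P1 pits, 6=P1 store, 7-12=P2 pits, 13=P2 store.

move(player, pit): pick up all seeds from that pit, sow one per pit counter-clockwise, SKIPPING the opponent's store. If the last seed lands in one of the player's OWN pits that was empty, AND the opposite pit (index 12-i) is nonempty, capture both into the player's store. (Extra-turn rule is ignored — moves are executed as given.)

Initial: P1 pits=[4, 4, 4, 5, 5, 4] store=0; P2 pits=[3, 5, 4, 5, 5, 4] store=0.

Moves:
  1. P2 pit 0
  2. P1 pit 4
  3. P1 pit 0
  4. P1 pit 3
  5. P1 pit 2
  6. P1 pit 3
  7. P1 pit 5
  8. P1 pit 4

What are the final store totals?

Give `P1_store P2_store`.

Move 1: P2 pit0 -> P1=[4,4,4,5,5,4](0) P2=[0,6,5,6,5,4](0)
Move 2: P1 pit4 -> P1=[4,4,4,5,0,5](1) P2=[1,7,6,6,5,4](0)
Move 3: P1 pit0 -> P1=[0,5,5,6,0,5](9) P2=[1,0,6,6,5,4](0)
Move 4: P1 pit3 -> P1=[0,5,5,0,1,6](10) P2=[2,1,7,6,5,4](0)
Move 5: P1 pit2 -> P1=[0,5,0,1,2,7](11) P2=[3,1,7,6,5,4](0)
Move 6: P1 pit3 -> P1=[0,5,0,0,3,7](11) P2=[3,1,7,6,5,4](0)
Move 7: P1 pit5 -> P1=[0,5,0,0,3,0](12) P2=[4,2,8,7,6,5](0)
Move 8: P1 pit4 -> P1=[0,5,0,0,0,1](13) P2=[5,2,8,7,6,5](0)

Answer: 13 0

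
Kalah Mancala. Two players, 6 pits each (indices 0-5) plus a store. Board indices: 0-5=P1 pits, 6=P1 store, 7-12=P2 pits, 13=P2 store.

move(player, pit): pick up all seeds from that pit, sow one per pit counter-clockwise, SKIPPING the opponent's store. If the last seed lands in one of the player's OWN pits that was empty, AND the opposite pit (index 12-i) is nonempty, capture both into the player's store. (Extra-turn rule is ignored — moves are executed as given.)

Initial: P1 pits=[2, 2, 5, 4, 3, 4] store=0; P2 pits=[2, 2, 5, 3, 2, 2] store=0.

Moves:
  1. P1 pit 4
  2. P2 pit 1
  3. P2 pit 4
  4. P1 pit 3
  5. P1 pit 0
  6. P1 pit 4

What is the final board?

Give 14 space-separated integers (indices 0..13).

Answer: 0 3 6 0 0 7 2 4 0 6 4 0 3 1

Derivation:
Move 1: P1 pit4 -> P1=[2,2,5,4,0,5](1) P2=[3,2,5,3,2,2](0)
Move 2: P2 pit1 -> P1=[2,2,5,4,0,5](1) P2=[3,0,6,4,2,2](0)
Move 3: P2 pit4 -> P1=[2,2,5,4,0,5](1) P2=[3,0,6,4,0,3](1)
Move 4: P1 pit3 -> P1=[2,2,5,0,1,6](2) P2=[4,0,6,4,0,3](1)
Move 5: P1 pit0 -> P1=[0,3,6,0,1,6](2) P2=[4,0,6,4,0,3](1)
Move 6: P1 pit4 -> P1=[0,3,6,0,0,7](2) P2=[4,0,6,4,0,3](1)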